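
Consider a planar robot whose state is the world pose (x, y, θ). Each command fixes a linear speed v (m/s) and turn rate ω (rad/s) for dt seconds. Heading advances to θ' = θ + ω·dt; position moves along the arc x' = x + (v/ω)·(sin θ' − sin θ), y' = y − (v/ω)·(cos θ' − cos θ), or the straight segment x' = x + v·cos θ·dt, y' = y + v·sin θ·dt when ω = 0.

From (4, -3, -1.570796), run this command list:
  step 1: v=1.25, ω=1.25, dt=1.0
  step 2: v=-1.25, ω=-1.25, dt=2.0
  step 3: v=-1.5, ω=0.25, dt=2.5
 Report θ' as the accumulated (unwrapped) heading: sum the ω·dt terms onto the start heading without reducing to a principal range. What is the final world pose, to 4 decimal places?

(7.6585, 0.1323, -2.1958)

step 1: θ'=-0.3208 (R=1.0000) → pose (4.6847, -3.9490, -0.3208)
step 2: θ'=-2.8208 (R=1.0000) → pose (4.6847, -2.0510, -2.8208)
step 3: θ'=-2.1958 (R=-6.0000) → pose (7.6585, 0.1323, -2.1958)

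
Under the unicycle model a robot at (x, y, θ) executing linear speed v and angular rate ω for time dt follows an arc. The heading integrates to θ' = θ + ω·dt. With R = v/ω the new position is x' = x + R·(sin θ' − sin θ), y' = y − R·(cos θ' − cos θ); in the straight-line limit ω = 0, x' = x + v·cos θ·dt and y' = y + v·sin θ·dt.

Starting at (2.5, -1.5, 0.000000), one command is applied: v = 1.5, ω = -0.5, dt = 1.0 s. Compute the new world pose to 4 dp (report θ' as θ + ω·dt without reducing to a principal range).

θ' = 0.0000 + -0.5·1.0 = -0.5000
R = v/ω = 1.5/-0.5 = -3.0000
x' = 2.5 + -3.0000·(sin -0.5000 − sin 0.0000) = 3.9383
y' = -1.5 − -3.0000·(cos -0.5000 − cos 0.0000) = -1.8673

(3.9383, -1.8673, -0.5000)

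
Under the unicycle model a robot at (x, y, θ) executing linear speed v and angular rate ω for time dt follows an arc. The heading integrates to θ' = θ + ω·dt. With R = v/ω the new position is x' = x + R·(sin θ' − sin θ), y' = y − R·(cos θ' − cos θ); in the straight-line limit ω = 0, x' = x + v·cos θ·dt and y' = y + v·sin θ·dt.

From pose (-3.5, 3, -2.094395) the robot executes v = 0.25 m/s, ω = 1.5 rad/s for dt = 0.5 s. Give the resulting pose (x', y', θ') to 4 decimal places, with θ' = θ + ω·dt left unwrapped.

(-3.5181, 2.8793, -1.3444)

θ' = -2.0944 + 1.5·0.5 = -1.3444
R = v/ω = 0.25/1.5 = 0.1667
x' = -3.5 + 0.1667·(sin -1.3444 − sin -2.0944) = -3.5181
y' = 3 − 0.1667·(cos -1.3444 − cos -2.0944) = 2.8793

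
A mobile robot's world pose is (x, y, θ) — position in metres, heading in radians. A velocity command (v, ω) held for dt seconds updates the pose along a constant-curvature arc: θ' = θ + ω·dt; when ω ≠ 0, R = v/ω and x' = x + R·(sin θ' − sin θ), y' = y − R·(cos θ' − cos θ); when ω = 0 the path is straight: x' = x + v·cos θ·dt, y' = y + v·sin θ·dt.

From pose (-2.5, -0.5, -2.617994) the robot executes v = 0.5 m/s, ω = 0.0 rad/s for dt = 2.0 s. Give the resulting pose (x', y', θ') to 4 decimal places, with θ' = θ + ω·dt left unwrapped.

(-3.3660, -1.0000, -2.6180)

θ' = -2.6180 + 0.0·2.0 = -2.6180
ω = 0 → straight: x' = -2.5 + 0.5·cos(-2.6180)·2.0 = -3.3660
y' = -0.5 + 0.5·sin(-2.6180)·2.0 = -1.0000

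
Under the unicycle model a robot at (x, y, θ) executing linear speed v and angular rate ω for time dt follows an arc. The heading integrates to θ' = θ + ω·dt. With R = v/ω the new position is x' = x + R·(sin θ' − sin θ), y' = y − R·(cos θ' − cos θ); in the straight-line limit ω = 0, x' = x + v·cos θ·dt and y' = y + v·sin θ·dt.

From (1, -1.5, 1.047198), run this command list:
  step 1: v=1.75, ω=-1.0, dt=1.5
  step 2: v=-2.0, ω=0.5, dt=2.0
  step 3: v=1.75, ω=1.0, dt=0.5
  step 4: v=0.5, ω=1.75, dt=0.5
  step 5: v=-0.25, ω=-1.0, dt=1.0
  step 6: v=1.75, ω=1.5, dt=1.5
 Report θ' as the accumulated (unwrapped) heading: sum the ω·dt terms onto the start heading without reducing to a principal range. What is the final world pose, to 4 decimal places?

step 1: θ'=-0.4528 (R=-1.7500) → pose (3.2811, -0.8014, -0.4528)
step 2: θ'=0.5472 (R=-4.0000) → pose (-0.5500, -0.9823, 0.5472)
step 3: θ'=1.0472 (R=1.7500) → pose (0.0550, -0.3628, 1.0472)
step 4: θ'=1.9222 (R=0.2857) → pose (0.0759, -0.1216, 1.9222)
step 5: θ'=0.9222 (R=0.2500) → pose (0.0404, -0.3587, 0.9222)
step 6: θ'=3.1722 (R=1.1667) → pose (-0.9251, 1.5122, 3.1722)

(-0.9251, 1.5122, 3.1722)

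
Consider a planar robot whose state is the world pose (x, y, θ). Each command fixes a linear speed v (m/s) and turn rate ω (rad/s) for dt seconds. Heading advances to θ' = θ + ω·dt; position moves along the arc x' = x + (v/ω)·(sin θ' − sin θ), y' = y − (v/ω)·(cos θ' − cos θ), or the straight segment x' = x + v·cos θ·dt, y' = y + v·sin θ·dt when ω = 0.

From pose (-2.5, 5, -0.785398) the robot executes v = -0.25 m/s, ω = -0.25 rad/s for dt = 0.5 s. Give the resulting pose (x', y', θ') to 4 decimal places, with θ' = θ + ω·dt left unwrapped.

θ' = -0.7854 + -0.25·0.5 = -0.9104
R = v/ω = -0.25/-0.25 = 1.0000
x' = -2.5 + 1.0000·(sin -0.9104 − sin -0.7854) = -2.5826
y' = 5 − 1.0000·(cos -0.9104 − cos -0.7854) = 5.0937

(-2.5826, 5.0937, -0.9104)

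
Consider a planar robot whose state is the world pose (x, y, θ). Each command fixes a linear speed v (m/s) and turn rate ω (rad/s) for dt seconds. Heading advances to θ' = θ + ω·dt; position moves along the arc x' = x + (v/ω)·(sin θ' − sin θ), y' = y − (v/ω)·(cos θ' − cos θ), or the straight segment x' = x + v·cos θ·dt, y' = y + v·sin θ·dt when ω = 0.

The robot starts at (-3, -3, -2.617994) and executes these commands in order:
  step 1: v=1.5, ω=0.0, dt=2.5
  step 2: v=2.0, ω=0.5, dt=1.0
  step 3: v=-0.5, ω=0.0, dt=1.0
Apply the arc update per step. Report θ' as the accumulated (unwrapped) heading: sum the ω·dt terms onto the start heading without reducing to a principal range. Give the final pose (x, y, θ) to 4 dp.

step 1: θ'=-2.6180 (straight) → pose (-6.2476, -4.8750, -2.6180)
step 2: θ'=-2.1180 (R=4.0000) → pose (-7.6635, -6.2579, -2.1180)
step 3: θ'=-2.1180 (straight) → pose (-7.4034, -5.8309, -2.1180)

(-7.4034, -5.8309, -2.1180)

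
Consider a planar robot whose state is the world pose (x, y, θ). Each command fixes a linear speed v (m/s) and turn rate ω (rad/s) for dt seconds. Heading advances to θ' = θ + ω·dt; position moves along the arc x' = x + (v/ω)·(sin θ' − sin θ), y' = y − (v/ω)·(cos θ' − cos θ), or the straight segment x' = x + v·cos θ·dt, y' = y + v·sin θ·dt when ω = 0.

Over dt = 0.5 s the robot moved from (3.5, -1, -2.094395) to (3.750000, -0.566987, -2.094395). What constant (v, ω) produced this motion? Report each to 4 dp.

v = -1.0000, ω = 0.0000

Δθ = -2.094395 − -2.094395 = 0.000000
ω = Δθ/dt = 0.000000/0.5 = 0.0000
ω = 0 → v = (Δx·cos θ + Δy·sin θ)/dt = -1.0000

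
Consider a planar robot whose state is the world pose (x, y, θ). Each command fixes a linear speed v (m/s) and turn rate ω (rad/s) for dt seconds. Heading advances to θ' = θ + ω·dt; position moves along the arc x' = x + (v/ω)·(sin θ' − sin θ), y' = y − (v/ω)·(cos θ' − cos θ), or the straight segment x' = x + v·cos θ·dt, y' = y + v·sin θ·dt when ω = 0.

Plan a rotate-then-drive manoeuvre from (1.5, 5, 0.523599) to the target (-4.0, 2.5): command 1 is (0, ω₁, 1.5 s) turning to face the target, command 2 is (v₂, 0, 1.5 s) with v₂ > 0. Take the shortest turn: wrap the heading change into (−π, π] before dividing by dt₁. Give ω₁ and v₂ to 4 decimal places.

heading to target = atan2(2.5−5, -4−1.5) = -2.7150
Δθ = wrap(-2.7150 − 0.5236) = 3.0446; ω₁ = Δθ/dt₁ = 2.0297
distance = √((-4−1.5)² + (2.5−5)²) = 6.0415; v₂ = distance/dt₂ = 4.0277

ω₁ = 2.0297, v₂ = 4.0277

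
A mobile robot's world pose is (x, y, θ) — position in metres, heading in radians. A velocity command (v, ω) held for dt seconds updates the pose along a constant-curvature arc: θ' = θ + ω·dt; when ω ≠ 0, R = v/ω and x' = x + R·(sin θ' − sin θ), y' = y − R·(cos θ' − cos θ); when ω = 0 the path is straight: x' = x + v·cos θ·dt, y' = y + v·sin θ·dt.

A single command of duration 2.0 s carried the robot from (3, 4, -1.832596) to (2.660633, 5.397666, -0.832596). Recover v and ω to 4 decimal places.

v = -0.7500, ω = 0.5000

Δθ = -0.832596 − -1.832596 = 1.000000
ω = Δθ/dt = 1.000000/2.0 = 0.5000
R = −Δy/(cos θ' − cos θ) = -1.5000
v = R·ω = -1.5000·0.5000 = -0.7500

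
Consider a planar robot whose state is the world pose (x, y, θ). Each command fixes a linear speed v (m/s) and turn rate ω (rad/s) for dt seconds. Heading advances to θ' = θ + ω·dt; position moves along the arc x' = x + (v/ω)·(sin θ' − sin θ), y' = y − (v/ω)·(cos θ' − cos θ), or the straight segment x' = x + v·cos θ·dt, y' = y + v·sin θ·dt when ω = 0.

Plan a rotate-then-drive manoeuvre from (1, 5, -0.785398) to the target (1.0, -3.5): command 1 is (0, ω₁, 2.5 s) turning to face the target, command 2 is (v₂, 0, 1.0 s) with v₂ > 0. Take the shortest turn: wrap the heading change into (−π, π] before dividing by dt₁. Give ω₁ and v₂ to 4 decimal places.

heading to target = atan2(-3.5−5, 1−1) = -1.5708
Δθ = wrap(-1.5708 − -0.7854) = -0.7854; ω₁ = Δθ/dt₁ = -0.3142
distance = √((1−1)² + (-3.5−5)²) = 8.5000; v₂ = distance/dt₂ = 8.5000

ω₁ = -0.3142, v₂ = 8.5000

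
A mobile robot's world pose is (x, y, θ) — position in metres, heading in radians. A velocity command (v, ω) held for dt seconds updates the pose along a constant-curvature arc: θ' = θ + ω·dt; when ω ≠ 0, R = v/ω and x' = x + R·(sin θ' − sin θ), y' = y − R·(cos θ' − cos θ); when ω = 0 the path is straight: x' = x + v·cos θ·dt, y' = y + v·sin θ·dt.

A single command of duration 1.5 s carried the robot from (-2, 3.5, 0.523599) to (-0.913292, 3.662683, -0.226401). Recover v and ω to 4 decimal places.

Δθ = -0.226401 − 0.523599 = -0.750000
ω = Δθ/dt = -0.750000/1.5 = -0.5000
R = Δx/(sin θ' − sin θ) = -1.5000
v = R·ω = -1.5000·-0.5000 = 0.7500

v = 0.7500, ω = -0.5000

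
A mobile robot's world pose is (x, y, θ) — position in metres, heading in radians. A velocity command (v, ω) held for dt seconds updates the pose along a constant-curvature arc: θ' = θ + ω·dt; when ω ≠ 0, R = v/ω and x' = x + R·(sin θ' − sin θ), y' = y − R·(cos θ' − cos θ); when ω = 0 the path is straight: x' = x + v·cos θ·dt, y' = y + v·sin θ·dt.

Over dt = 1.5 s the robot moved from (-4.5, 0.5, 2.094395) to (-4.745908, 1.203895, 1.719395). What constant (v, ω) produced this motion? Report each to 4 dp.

v = 0.5000, ω = -0.2500

Δθ = 1.719395 − 2.094395 = -0.375000
ω = Δθ/dt = -0.375000/1.5 = -0.2500
R = −Δy/(cos θ' − cos θ) = -2.0000
v = R·ω = -2.0000·-0.2500 = 0.5000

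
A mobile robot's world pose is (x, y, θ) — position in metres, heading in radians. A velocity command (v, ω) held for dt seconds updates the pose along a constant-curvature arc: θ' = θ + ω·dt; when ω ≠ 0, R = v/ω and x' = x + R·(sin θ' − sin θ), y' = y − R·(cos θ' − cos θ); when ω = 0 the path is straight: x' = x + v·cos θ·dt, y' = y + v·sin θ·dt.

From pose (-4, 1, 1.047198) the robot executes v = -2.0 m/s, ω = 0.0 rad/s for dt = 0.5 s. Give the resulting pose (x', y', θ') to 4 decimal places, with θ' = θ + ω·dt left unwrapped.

(-4.5000, 0.1340, 1.0472)

θ' = 1.0472 + 0.0·0.5 = 1.0472
ω = 0 → straight: x' = -4 + -2.0·cos(1.0472)·0.5 = -4.5000
y' = 1 + -2.0·sin(1.0472)·0.5 = 0.1340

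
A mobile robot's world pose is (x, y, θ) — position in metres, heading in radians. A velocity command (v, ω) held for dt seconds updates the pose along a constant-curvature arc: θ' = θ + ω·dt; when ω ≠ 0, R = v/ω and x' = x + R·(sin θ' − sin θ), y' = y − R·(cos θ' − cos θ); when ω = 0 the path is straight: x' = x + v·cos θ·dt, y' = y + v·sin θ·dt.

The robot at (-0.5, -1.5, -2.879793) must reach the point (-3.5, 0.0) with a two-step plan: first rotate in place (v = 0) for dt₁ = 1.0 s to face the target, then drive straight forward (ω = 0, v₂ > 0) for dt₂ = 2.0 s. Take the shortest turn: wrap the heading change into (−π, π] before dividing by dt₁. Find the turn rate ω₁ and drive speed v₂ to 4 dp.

ω₁ = -0.7254, v₂ = 1.6771

heading to target = atan2(0−-1.5, -3.5−-0.5) = 2.6779
Δθ = wrap(2.6779 − -2.8798) = -0.7254; ω₁ = Δθ/dt₁ = -0.7254
distance = √((-3.5−-0.5)² + (0−-1.5)²) = 3.3541; v₂ = distance/dt₂ = 1.6771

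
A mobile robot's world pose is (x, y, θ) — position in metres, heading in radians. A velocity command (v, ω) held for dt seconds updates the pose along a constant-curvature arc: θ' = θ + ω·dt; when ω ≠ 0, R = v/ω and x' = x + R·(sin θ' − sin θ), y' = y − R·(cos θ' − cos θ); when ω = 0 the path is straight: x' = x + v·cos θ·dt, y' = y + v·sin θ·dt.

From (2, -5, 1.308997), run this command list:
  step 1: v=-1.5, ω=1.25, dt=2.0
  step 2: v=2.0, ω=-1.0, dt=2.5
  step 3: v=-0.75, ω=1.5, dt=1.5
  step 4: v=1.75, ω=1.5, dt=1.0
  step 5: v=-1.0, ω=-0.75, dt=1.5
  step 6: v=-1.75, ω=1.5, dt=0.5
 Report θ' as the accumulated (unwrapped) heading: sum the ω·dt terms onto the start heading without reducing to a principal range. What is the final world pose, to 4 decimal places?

step 1: θ'=3.8090 (R=-1.2000) → pose (3.9019, -6.2531, 3.8090)
step 2: θ'=1.3090 (R=-2.0000) → pose (0.7321, -4.1646, 1.3090)
step 3: θ'=3.5590 (R=-0.5000) → pose (1.4178, -4.7511, 3.5590)
step 4: θ'=5.0590 (R=1.1667) → pose (0.7934, -6.2139, 5.0590)
step 5: θ'=3.9340 (R=1.3333) → pose (1.0981, -4.8248, 3.9340)
step 6: θ'=4.6840 (R=-1.1667) → pose (1.4336, -4.0387, 4.6840)

(1.4336, -4.0387, 4.6840)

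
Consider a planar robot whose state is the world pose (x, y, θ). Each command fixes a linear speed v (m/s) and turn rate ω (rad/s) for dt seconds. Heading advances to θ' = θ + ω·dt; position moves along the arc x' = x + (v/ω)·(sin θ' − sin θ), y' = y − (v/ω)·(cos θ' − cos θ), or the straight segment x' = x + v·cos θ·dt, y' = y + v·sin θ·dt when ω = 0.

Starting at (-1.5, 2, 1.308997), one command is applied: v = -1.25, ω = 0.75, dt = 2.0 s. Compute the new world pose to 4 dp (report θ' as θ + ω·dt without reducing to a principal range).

(-0.4343, -0.0067, 2.8090)

θ' = 1.3090 + 0.75·2.0 = 2.8090
R = v/ω = -1.25/0.75 = -1.6667
x' = -1.5 + -1.6667·(sin 2.8090 − sin 1.3090) = -0.4343
y' = 2 − -1.6667·(cos 2.8090 − cos 1.3090) = -0.0067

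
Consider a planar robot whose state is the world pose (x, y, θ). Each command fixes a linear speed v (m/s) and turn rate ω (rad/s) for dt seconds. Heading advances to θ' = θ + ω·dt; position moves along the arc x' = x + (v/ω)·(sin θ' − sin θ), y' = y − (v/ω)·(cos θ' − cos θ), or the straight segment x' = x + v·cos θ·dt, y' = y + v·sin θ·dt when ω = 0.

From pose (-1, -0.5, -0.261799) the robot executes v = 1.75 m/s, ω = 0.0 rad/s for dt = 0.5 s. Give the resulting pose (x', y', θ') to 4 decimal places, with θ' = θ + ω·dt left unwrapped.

θ' = -0.2618 + 0.0·0.5 = -0.2618
ω = 0 → straight: x' = -1 + 1.75·cos(-0.2618)·0.5 = -0.1548
y' = -0.5 + 1.75·sin(-0.2618)·0.5 = -0.7265

(-0.1548, -0.7265, -0.2618)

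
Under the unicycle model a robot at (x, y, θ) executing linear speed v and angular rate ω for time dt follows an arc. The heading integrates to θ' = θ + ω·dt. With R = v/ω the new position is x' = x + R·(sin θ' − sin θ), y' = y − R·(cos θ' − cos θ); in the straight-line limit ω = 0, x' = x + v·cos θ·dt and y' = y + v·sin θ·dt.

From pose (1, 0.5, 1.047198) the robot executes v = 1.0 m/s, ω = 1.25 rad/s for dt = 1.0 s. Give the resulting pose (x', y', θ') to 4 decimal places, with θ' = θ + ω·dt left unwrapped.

θ' = 1.0472 + 1.25·1.0 = 2.2972
R = v/ω = 1.0/1.25 = 0.8000
x' = 1 + 0.8000·(sin 2.2972 − sin 1.0472) = 0.9052
y' = 0.5 − 0.8000·(cos 2.2972 − cos 1.0472) = 1.4313

(0.9052, 1.4313, 2.2972)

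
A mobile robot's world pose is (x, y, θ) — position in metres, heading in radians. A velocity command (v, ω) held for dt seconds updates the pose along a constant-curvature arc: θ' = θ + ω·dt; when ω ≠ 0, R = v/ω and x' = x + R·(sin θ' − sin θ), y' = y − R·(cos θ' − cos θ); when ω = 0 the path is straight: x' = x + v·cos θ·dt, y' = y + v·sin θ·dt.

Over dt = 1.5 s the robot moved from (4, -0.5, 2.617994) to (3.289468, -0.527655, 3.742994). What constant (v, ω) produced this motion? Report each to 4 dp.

v = 0.5000, ω = 0.7500

Δθ = 3.742994 − 2.617994 = 1.125000
ω = Δθ/dt = 1.125000/1.5 = 0.7500
R = Δx/(sin θ' − sin θ) = 0.6667
v = R·ω = 0.6667·0.7500 = 0.5000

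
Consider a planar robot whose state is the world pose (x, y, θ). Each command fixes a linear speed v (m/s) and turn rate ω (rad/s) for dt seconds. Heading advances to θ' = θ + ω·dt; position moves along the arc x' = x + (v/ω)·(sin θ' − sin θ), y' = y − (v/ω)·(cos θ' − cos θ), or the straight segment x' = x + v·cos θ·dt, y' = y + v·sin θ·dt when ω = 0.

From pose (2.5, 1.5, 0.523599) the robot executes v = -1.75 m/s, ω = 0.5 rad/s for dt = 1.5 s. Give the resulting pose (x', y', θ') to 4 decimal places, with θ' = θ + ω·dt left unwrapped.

(0.9034, -0.5061, 1.2736)

θ' = 0.5236 + 0.5·1.5 = 1.2736
R = v/ω = -1.75/0.5 = -3.5000
x' = 2.5 + -3.5000·(sin 1.2736 − sin 0.5236) = 0.9034
y' = 1.5 − -3.5000·(cos 1.2736 − cos 0.5236) = -0.5061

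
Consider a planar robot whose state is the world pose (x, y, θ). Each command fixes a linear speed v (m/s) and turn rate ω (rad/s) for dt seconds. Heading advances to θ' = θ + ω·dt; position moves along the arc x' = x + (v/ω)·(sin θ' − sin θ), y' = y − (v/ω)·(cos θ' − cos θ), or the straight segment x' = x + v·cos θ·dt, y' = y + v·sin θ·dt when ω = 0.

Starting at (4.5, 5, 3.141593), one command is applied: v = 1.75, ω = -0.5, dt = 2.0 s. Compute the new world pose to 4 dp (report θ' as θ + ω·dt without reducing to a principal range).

(1.5549, 6.6089, 2.1416)

θ' = 3.1416 + -0.5·2.0 = 2.1416
R = v/ω = 1.75/-0.5 = -3.5000
x' = 4.5 + -3.5000·(sin 2.1416 − sin 3.1416) = 1.5549
y' = 5 − -3.5000·(cos 2.1416 − cos 3.1416) = 6.6089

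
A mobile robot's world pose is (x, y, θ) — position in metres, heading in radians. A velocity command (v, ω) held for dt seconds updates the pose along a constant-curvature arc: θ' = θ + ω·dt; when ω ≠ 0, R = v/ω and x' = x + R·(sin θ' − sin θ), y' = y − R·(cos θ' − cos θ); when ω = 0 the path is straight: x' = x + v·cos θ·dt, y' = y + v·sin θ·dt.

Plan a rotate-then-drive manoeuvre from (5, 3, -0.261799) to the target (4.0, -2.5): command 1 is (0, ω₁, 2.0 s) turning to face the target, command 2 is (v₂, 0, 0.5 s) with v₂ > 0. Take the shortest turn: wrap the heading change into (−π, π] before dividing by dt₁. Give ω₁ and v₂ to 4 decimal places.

ω₁ = -0.7444, v₂ = 11.1803

heading to target = atan2(-2.5−3, 4−5) = -1.7506
Δθ = wrap(-1.7506 − -0.2618) = -1.4889; ω₁ = Δθ/dt₁ = -0.7444
distance = √((4−5)² + (-2.5−3)²) = 5.5902; v₂ = distance/dt₂ = 11.1803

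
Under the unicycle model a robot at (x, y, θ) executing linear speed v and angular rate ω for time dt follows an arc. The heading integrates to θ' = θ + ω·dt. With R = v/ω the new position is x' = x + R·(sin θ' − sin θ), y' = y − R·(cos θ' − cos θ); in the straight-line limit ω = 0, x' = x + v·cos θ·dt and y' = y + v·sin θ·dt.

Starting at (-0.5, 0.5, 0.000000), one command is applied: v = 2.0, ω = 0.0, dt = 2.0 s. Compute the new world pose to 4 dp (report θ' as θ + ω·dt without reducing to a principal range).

θ' = 0.0000 + 0.0·2.0 = 0.0000
ω = 0 → straight: x' = -0.5 + 2.0·cos(0.0000)·2.0 = 3.5000
y' = 0.5 + 2.0·sin(0.0000)·2.0 = 0.5000

(3.5000, 0.5000, 0.0000)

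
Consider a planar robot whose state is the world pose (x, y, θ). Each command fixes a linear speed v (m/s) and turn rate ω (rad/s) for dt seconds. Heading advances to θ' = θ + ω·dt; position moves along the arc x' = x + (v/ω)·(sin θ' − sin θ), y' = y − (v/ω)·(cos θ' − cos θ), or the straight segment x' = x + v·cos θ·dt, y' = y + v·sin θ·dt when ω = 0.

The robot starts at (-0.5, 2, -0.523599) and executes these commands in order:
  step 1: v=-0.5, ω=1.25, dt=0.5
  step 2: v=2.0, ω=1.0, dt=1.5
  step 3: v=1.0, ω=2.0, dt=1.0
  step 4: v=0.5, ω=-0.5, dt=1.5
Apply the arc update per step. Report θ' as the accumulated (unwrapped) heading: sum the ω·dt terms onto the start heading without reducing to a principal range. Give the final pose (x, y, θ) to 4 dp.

(-0.3954, 4.4732, 2.8514)

step 1: θ'=0.1014 (R=-0.4000) → pose (-0.7405, 2.0515, 0.1014)
step 2: θ'=1.6014 (R=2.0000) → pose (1.0561, 4.1025, 1.6014)
step 3: θ'=3.6014 (R=0.5000) → pose (0.3345, 4.5352, 3.6014)
step 4: θ'=2.8514 (R=-1.0000) → pose (-0.3954, 4.4732, 2.8514)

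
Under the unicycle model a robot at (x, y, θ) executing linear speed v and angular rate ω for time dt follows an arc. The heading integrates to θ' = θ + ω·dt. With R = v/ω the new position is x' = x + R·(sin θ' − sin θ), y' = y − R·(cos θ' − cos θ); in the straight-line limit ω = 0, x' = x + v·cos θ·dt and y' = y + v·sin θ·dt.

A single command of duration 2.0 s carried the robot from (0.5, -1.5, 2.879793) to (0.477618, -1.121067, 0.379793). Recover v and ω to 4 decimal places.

Δθ = 0.379793 − 2.879793 = -2.500000
ω = Δθ/dt = -2.500000/2.0 = -1.2500
R = −Δy/(cos θ' − cos θ) = -0.2000
v = R·ω = -0.2000·-1.2500 = 0.2500

v = 0.2500, ω = -1.2500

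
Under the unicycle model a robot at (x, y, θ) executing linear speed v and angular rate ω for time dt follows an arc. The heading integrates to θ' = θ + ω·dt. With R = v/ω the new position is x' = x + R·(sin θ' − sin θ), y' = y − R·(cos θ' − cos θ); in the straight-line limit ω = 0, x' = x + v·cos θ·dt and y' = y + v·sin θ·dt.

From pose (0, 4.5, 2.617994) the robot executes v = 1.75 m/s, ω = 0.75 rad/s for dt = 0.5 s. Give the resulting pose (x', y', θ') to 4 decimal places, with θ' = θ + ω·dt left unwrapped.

(-0.8212, 4.7869, 2.9930)

θ' = 2.6180 + 0.75·0.5 = 2.9930
R = v/ω = 1.75/0.75 = 2.3333
x' = 0 + 2.3333·(sin 2.9930 − sin 2.6180) = -0.8212
y' = 4.5 − 2.3333·(cos 2.9930 − cos 2.6180) = 4.7869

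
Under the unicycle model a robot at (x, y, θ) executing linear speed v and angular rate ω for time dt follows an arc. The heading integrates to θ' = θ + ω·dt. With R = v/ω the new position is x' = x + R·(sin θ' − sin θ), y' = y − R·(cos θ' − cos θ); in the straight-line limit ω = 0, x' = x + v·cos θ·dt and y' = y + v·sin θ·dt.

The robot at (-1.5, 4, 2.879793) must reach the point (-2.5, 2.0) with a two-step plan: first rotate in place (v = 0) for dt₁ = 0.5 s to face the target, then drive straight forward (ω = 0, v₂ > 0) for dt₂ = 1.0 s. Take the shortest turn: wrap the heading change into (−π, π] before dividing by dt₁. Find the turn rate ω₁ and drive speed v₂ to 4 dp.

ω₁ = 2.7379, v₂ = 2.2361

heading to target = atan2(2−4, -2.5−-1.5) = -2.0344
Δθ = wrap(-2.0344 − 2.8798) = 1.3689; ω₁ = Δθ/dt₁ = 2.7379
distance = √((-2.5−-1.5)² + (2−4)²) = 2.2361; v₂ = distance/dt₂ = 2.2361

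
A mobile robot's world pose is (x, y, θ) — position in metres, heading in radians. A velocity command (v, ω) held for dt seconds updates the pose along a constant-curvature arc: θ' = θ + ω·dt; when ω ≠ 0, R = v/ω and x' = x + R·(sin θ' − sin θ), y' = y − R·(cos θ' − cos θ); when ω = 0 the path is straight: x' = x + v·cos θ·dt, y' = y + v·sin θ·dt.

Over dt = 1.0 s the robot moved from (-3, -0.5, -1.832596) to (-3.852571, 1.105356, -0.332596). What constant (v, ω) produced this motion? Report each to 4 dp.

v = -2.0000, ω = 1.5000

Δθ = -0.332596 − -1.832596 = 1.500000
ω = Δθ/dt = 1.500000/1.0 = 1.5000
R = −Δy/(cos θ' − cos θ) = -1.3333
v = R·ω = -1.3333·1.5000 = -2.0000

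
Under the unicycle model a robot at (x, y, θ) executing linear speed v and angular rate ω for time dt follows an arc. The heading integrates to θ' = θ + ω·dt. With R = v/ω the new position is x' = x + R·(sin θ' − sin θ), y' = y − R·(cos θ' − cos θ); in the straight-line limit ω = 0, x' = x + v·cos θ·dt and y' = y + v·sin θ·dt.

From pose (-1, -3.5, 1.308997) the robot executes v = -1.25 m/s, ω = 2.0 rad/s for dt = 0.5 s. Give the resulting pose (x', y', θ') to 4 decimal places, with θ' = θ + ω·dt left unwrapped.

(-0.8586, -4.0824, 2.3090)

θ' = 1.3090 + 2.0·0.5 = 2.3090
R = v/ω = -1.25/2.0 = -0.6250
x' = -1 + -0.6250·(sin 2.3090 − sin 1.3090) = -0.8586
y' = -3.5 − -0.6250·(cos 2.3090 − cos 1.3090) = -4.0824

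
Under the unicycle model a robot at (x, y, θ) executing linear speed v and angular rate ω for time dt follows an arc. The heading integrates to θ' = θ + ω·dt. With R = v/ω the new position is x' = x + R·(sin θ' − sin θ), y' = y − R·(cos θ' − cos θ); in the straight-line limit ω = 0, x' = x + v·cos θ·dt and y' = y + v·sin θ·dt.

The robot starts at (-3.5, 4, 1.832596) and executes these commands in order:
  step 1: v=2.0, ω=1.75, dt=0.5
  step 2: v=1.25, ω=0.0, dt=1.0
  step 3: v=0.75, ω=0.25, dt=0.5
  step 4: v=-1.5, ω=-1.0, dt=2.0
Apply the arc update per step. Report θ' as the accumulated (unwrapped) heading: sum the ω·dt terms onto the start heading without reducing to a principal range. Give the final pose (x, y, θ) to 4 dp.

step 1: θ'=2.7076 (R=1.1429) → pose (-4.1233, 4.7411, 2.7076)
step 2: θ'=2.7076 (straight) → pose (-5.2575, 5.2667, 2.7076)
step 3: θ'=2.8326 (R=3.0000) → pose (-5.6067, 5.4028, 2.8326)
step 4: θ'=0.8326 (R=1.5000) → pose (-4.9533, 2.9644, 0.8326)

(-4.9533, 2.9644, 0.8326)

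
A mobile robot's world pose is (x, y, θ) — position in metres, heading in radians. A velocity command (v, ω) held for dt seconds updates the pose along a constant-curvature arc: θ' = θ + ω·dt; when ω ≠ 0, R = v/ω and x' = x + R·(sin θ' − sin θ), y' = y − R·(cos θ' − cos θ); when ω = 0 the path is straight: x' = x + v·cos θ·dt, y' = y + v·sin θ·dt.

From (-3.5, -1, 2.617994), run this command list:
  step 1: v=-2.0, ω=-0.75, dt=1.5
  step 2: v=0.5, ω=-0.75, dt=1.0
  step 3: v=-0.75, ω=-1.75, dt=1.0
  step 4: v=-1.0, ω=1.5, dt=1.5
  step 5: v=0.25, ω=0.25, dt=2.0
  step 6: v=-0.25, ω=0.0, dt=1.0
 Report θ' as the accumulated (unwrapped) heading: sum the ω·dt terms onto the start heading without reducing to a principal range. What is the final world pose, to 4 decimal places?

(-3.7266, -2.8855, 1.7430)

step 1: θ'=1.4930 (R=2.6667) → pose (-2.1747, -3.5167, 1.4930)
step 2: θ'=0.7430 (R=-0.6667) → pose (-1.9611, -3.0775, 0.7430)
step 3: θ'=-1.0070 (R=0.4286) → pose (-2.6133, -2.9909, -1.0070)
step 4: θ'=1.2430 (R=-0.6667) → pose (-3.8079, -3.1325, 1.2430)
step 5: θ'=1.7430 (R=1.0000) → pose (-3.7695, -2.6392, 1.7430)
step 6: θ'=1.7430 (straight) → pose (-3.7266, -2.8855, 1.7430)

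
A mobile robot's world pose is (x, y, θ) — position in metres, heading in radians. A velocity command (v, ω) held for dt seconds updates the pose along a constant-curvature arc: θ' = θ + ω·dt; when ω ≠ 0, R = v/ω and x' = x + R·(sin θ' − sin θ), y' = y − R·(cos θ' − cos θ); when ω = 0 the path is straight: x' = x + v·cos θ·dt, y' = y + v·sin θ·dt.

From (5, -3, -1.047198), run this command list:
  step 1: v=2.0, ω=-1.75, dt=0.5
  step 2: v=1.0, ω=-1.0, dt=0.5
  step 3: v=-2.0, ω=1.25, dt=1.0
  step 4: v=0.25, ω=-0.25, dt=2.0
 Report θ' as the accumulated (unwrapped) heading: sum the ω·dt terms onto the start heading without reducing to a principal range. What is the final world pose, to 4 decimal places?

step 1: θ'=-1.9222 (R=-1.1429) → pose (5.0833, -3.9648, -1.9222)
step 2: θ'=-2.4222 (R=-1.0000) → pose (4.8033, -4.3728, -2.4222)
step 3: θ'=-1.1722 (R=-1.6000) → pose (5.2236, -2.5483, -1.1722)
step 4: θ'=-1.6722 (R=-1.0000) → pose (5.2969, -3.0376, -1.6722)

(5.2969, -3.0376, -1.6722)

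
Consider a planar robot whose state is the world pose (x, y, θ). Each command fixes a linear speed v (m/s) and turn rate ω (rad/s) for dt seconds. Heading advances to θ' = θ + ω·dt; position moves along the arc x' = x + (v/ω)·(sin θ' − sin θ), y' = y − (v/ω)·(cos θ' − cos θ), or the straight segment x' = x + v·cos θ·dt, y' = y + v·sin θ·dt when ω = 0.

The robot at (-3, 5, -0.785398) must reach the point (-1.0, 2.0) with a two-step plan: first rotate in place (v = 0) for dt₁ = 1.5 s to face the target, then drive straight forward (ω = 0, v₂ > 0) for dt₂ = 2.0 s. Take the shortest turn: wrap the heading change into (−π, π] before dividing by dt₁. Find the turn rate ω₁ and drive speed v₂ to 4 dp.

heading to target = atan2(2−5, -1−-3) = -0.9828
Δθ = wrap(-0.9828 − -0.7854) = -0.1974; ω₁ = Δθ/dt₁ = -0.1316
distance = √((-1−-3)² + (2−5)²) = 3.6056; v₂ = distance/dt₂ = 1.8028

ω₁ = -0.1316, v₂ = 1.8028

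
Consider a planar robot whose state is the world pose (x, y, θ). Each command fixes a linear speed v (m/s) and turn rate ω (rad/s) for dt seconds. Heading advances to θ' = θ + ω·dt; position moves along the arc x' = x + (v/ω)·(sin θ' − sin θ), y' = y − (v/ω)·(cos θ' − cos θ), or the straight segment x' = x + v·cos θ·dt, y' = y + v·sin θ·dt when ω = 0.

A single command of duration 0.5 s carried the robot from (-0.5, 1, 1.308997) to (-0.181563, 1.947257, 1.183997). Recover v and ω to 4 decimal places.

v = 2.0000, ω = -0.2500

Δθ = 1.183997 − 1.308997 = -0.125000
ω = Δθ/dt = -0.125000/0.5 = -0.2500
R = −Δy/(cos θ' − cos θ) = -8.0000
v = R·ω = -8.0000·-0.2500 = 2.0000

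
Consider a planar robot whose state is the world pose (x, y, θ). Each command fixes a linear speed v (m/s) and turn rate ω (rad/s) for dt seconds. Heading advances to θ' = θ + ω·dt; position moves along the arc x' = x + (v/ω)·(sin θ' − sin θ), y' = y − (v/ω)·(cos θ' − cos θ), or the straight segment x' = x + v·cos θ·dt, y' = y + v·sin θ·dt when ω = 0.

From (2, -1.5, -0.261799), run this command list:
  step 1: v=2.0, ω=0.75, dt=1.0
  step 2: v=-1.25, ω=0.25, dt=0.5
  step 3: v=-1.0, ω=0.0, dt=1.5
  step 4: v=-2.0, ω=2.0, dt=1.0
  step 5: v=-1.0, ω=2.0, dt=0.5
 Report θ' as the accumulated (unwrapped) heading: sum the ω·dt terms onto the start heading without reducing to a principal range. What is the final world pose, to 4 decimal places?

step 1: θ'=0.4882 (R=2.6667) → pose (3.9410, -1.2793, 0.4882)
step 2: θ'=0.6132 (R=-5.0000) → pose (3.4087, -1.6062, 0.6132)
step 3: θ'=0.6132 (straight) → pose (2.1820, -2.4694, 0.6132)
step 4: θ'=2.6132 (R=-1.0000) → pose (2.2533, -4.1508, 2.6132)
step 5: θ'=3.6132 (R=-0.5000) → pose (2.7326, -4.1645, 3.6132)

(2.7326, -4.1645, 3.6132)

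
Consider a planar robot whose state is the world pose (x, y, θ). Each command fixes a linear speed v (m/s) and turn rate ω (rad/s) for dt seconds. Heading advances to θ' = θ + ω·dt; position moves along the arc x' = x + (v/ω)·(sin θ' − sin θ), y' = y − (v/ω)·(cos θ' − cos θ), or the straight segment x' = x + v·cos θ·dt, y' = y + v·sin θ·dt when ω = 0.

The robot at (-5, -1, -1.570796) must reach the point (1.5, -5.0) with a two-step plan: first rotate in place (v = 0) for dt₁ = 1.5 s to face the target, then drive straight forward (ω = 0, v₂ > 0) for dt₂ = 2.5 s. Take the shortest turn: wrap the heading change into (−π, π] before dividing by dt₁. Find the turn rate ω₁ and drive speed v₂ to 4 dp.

ω₁ = 0.6794, v₂ = 3.0529

heading to target = atan2(-5−-1, 1.5−-5) = -0.5517
Δθ = wrap(-0.5517 − -1.5708) = 1.0191; ω₁ = Δθ/dt₁ = 0.6794
distance = √((1.5−-5)² + (-5−-1)²) = 7.6322; v₂ = distance/dt₂ = 3.0529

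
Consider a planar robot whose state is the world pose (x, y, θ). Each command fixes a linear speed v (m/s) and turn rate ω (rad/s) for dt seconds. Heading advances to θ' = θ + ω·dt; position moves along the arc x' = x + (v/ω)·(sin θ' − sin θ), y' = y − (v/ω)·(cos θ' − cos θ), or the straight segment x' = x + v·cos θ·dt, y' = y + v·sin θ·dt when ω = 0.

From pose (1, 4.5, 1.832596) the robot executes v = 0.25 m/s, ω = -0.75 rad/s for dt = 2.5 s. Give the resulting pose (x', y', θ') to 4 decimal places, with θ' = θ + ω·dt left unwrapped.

(1.3361, 4.9193, -0.0424)

θ' = 1.8326 + -0.75·2.5 = -0.0424
R = v/ω = 0.25/-0.75 = -0.3333
x' = 1 + -0.3333·(sin -0.0424 − sin 1.8326) = 1.3361
y' = 4.5 − -0.3333·(cos -0.0424 − cos 1.8326) = 4.9193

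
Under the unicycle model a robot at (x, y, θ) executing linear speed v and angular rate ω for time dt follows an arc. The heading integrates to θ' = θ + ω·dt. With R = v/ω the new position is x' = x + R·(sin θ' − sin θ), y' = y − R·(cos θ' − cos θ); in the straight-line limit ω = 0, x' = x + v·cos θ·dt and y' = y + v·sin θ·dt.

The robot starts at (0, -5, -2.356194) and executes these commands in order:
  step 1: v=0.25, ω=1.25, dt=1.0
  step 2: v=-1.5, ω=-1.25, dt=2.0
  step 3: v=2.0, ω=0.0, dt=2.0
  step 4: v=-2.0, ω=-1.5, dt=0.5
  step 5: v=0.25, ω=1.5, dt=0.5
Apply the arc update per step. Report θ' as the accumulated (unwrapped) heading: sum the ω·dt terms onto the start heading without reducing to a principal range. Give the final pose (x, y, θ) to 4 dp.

step 1: θ'=-1.1062 (R=0.2000) → pose (-0.0374, -5.2310, -1.1062)
step 2: θ'=-3.6062 (R=1.2000) → pose (1.5731, -3.6206, -3.6062)
step 3: θ'=-3.6062 (straight) → pose (-2.0029, -1.8283, -3.6062)
step 4: θ'=-4.3562 (R=1.3333) → pose (-1.3507, -2.5553, -4.3562)
step 5: θ'=-3.6062 (R=0.1667) → pose (-1.4322, -2.4645, -3.6062)

(-1.4322, -2.4645, -3.6062)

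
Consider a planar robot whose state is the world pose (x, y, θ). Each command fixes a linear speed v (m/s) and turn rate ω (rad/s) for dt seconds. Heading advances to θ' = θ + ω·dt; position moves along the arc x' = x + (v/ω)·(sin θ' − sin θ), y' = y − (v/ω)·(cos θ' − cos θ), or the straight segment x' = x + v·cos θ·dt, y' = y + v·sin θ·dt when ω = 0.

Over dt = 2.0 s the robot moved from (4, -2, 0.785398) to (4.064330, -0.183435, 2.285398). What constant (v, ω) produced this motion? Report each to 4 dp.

Δθ = 2.285398 − 0.785398 = 1.500000
ω = Δθ/dt = 1.500000/2.0 = 0.7500
R = −Δy/(cos θ' − cos θ) = 1.3333
v = R·ω = 1.3333·0.7500 = 1.0000

v = 1.0000, ω = 0.7500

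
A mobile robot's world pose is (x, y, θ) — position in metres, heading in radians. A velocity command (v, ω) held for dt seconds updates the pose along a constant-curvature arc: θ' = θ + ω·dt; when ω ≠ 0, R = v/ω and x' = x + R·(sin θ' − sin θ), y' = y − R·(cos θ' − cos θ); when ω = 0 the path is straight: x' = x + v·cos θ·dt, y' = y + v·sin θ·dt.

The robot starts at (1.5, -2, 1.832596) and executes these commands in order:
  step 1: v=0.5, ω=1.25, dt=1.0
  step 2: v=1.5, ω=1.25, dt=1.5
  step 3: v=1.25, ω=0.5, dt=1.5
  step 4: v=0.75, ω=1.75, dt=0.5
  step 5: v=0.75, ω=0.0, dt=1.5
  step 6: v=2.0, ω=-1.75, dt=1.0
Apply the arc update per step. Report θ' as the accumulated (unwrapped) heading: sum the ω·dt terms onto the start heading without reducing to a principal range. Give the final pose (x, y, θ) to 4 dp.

step 1: θ'=3.0826 (R=0.4000) → pose (1.1372, -1.7042, 3.0826)
step 2: θ'=4.9576 (R=1.2000) → pose (-0.0976, -3.1934, 4.9576)
step 3: θ'=5.7076 (R=2.5000) → pose (0.9667, -4.6837, 5.7076)
step 4: θ'=6.5826 (R=0.4286) → pose (1.3264, -4.7337, 6.5826)
step 5: θ'=6.5826 (straight) → pose (2.4014, -4.4019, 6.5826)
step 6: θ'=4.8326 (R=-1.1429) → pose (3.8731, -5.3569, 4.8326)

(3.8731, -5.3569, 4.8326)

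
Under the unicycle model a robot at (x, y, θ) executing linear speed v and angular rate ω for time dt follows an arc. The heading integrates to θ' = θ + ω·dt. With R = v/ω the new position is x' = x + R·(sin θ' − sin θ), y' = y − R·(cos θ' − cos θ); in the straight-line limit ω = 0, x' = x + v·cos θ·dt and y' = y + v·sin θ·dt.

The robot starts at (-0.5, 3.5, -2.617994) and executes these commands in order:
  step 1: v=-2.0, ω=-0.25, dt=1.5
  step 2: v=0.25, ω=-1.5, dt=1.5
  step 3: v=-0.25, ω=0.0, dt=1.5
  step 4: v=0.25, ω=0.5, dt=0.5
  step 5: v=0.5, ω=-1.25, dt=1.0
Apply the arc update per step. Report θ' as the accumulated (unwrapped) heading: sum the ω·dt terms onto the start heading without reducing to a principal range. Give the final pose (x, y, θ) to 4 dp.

step 1: θ'=-2.9930 (R=8.0000) → pose (2.3156, 4.4836, -2.9930)
step 2: θ'=-5.2430 (R=-0.1667) → pose (2.1472, 4.7328, -5.2430)
step 3: θ'=-5.2430 (straight) → pose (1.9574, 4.4094, -5.2430)
step 4: θ'=-4.9930 (R=0.5000) → pose (2.0066, 4.5239, -4.9930)
step 5: θ'=-6.2430 (R=-0.4000) → pose (2.3749, 4.8128, -6.2430)

(2.3749, 4.8128, -6.2430)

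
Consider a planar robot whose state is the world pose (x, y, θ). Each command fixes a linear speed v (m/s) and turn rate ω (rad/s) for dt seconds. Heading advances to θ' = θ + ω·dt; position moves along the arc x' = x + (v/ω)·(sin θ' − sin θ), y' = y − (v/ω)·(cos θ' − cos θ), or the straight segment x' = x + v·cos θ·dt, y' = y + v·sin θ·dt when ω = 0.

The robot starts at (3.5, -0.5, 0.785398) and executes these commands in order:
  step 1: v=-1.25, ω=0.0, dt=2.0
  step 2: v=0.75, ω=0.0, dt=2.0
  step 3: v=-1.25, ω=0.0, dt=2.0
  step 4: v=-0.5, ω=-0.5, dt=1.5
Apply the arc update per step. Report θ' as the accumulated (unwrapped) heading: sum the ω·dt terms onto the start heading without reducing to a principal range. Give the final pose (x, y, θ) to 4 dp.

step 1: θ'=0.7854 (straight) → pose (1.7322, -2.2678, 0.7854)
step 2: θ'=0.7854 (straight) → pose (2.7929, -1.2071, 0.7854)
step 3: θ'=0.7854 (straight) → pose (1.0251, -2.9749, 0.7854)
step 4: θ'=0.0354 (R=1.0000) → pose (0.3534, -3.2671, 0.0354)

(0.3534, -3.2671, 0.0354)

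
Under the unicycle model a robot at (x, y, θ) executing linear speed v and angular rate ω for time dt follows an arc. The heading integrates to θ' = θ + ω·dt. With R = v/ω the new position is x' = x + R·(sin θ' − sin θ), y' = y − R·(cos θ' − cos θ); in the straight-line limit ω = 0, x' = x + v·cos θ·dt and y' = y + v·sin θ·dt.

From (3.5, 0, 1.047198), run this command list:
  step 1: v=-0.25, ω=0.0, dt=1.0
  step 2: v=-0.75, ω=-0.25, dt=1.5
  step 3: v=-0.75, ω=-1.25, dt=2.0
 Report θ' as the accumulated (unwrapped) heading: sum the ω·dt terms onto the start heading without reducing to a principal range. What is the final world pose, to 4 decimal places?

step 1: θ'=1.0472 (straight) → pose (3.3750, -0.2165, 1.0472)
step 2: θ'=0.6722 (R=3.0000) → pose (2.6450, -1.0639, 0.6722)
step 3: θ'=-1.8278 (R=0.6000) → pose (1.6911, -0.4419, -1.8278)

(1.6911, -0.4419, -1.8278)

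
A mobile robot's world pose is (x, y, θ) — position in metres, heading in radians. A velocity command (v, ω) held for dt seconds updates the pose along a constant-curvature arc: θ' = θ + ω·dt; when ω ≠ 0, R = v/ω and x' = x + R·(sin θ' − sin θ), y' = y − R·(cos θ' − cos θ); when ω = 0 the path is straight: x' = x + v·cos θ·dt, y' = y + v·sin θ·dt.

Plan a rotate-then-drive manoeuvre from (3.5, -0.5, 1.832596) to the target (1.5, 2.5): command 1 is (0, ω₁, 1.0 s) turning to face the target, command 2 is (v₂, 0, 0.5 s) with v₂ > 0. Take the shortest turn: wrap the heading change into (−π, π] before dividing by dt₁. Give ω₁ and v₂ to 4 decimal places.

heading to target = atan2(2.5−-0.5, 1.5−3.5) = 2.1588
Δθ = wrap(2.1588 − 1.8326) = 0.3262; ω₁ = Δθ/dt₁ = 0.3262
distance = √((1.5−3.5)² + (2.5−-0.5)²) = 3.6056; v₂ = distance/dt₂ = 7.2111

ω₁ = 0.3262, v₂ = 7.2111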